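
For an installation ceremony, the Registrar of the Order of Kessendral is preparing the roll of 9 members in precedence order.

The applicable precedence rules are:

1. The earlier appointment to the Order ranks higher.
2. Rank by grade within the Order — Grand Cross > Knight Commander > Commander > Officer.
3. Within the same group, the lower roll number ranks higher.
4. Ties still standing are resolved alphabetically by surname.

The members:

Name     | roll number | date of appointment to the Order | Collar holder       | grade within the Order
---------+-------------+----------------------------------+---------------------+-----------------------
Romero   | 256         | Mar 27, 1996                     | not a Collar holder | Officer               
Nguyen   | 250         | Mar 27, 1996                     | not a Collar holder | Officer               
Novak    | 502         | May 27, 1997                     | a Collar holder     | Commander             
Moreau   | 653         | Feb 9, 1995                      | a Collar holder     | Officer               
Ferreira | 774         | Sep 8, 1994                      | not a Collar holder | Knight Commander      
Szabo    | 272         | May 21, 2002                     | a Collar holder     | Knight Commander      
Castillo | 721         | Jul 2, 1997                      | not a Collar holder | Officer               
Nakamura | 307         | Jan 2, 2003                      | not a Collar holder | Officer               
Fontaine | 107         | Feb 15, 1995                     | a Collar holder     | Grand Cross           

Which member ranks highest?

Ferreira

By date of appointment to the Order (earlier first): Ferreira (Sep 8, 1994); then Moreau (Feb 9, 1995); then Fontaine (Feb 15, 1995); then Nguyen and Romero (both Mar 27, 1996); then Novak (May 27, 1997); then Castillo (Jul 2, 1997); then Szabo (May 21, 2002); then Nakamura (Jan 2, 2003).
Nguyen and Romero are each Officer, so the next rule applies.
Among Nguyen and Romero, by roll number (lower first): Nguyen (250) before Romero (256).
Order: Ferreira, Moreau, Fontaine, Nguyen, Romero, Novak, Castillo, Szabo, Nakamura.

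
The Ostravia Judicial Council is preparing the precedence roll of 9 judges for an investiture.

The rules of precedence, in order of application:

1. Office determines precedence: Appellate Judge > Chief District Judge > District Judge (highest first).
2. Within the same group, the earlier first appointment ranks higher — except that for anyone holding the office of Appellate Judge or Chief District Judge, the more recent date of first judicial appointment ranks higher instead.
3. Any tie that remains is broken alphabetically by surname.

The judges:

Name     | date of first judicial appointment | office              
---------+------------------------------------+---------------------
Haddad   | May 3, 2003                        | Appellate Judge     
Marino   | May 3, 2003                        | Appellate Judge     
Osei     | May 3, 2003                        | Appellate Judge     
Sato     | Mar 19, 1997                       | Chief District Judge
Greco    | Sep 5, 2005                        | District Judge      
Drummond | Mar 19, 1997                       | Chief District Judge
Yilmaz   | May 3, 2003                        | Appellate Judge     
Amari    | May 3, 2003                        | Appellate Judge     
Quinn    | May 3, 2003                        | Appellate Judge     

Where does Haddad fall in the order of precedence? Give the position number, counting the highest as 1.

By office: Amari, Haddad, Marino, Osei, Quinn and Yilmaz (Appellate Judge); then Drummond and Sato (Chief District Judge); then Greco (District Judge).
Amari, Haddad, Marino, Osei, Quinn and Yilmaz all have date of first judicial appointment May 3, 2003, so the next rule applies.
Among Amari, Haddad, Marino, Osei, Quinn and Yilmaz, alphabetically by surname: Amari before Haddad before Marino before Osei before Quinn before Yilmaz.
Drummond and Sato both have date of first judicial appointment Mar 19, 1997, so the next rule applies.
Among Drummond and Sato, alphabetically by surname: Drummond before Sato.
Order: Amari, Haddad, Marino, Osei, Quinn, Yilmaz, Drummond, Sato, Greco. So position 2.

2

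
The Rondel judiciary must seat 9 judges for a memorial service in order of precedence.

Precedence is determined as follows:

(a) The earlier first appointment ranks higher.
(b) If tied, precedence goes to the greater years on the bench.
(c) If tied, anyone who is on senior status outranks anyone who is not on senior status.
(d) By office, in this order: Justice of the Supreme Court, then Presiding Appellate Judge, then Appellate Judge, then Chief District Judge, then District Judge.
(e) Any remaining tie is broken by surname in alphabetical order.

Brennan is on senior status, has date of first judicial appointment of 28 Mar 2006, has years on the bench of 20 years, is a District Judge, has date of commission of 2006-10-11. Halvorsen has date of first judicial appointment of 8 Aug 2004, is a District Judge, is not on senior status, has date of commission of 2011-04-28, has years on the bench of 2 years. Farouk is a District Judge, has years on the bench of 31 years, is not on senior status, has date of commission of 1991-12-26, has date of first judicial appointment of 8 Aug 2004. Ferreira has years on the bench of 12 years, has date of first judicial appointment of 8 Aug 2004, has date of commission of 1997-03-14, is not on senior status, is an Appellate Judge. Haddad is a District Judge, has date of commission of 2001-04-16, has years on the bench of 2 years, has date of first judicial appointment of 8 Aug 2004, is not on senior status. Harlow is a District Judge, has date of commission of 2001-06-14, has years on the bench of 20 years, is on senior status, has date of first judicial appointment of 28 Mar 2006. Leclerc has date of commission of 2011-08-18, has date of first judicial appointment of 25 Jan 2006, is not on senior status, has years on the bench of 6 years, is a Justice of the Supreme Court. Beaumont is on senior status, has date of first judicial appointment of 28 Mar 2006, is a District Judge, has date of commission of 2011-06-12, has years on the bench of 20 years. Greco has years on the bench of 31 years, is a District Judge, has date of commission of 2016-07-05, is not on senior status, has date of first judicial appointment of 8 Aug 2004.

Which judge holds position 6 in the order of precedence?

Leclerc

By date of first judicial appointment (earlier first): Farouk, Greco, Ferreira, Haddad and Halvorsen (each 8 Aug 2004); then Leclerc (25 Jan 2006); then Beaumont, Brennan and Harlow (each 28 Mar 2006).
Among Farouk, Greco, Ferreira, Haddad and Halvorsen, by years on the bench (higher first): Farouk and Greco (31 years) before Ferreira (12 years) before Haddad and Halvorsen (2 years).
Farouk and Greco are each not on senior status, so the next rule applies.
Farouk and Greco are each District Judge, so the next rule applies.
Among Farouk and Greco, alphabetically by surname: Farouk before Greco.
Haddad and Halvorsen are each not on senior status, so the next rule applies.
Haddad and Halvorsen are each District Judge, so the next rule applies.
Among Haddad and Halvorsen, alphabetically by surname: Haddad before Halvorsen.
Beaumont, Brennan and Harlow all have years on the bench 20 years, so the next rule applies.
Beaumont, Brennan and Harlow are each on senior status, so the next rule applies.
Beaumont, Brennan and Harlow are each District Judge, so the next rule applies.
Among Beaumont, Brennan and Harlow, alphabetically by surname: Beaumont before Brennan before Harlow.
Order: Farouk, Greco, Ferreira, Haddad, Halvorsen, Leclerc, Beaumont, Brennan, Harlow.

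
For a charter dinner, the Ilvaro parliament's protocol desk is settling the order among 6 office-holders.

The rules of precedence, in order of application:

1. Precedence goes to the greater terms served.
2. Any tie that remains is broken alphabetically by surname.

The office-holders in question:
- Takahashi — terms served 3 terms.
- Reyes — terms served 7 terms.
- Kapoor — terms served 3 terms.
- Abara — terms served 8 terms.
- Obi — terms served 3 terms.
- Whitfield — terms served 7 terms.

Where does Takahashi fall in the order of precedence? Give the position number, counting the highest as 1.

6

By terms served (higher first): Abara (8 terms); then Reyes and Whitfield (both 7 terms); then Kapoor, Obi and Takahashi (each 3 terms).
Among Reyes and Whitfield, alphabetically by surname: Reyes before Whitfield.
Among Kapoor, Obi and Takahashi, alphabetically by surname: Kapoor before Obi before Takahashi.
Order: Abara, Reyes, Whitfield, Kapoor, Obi, Takahashi. So position 6.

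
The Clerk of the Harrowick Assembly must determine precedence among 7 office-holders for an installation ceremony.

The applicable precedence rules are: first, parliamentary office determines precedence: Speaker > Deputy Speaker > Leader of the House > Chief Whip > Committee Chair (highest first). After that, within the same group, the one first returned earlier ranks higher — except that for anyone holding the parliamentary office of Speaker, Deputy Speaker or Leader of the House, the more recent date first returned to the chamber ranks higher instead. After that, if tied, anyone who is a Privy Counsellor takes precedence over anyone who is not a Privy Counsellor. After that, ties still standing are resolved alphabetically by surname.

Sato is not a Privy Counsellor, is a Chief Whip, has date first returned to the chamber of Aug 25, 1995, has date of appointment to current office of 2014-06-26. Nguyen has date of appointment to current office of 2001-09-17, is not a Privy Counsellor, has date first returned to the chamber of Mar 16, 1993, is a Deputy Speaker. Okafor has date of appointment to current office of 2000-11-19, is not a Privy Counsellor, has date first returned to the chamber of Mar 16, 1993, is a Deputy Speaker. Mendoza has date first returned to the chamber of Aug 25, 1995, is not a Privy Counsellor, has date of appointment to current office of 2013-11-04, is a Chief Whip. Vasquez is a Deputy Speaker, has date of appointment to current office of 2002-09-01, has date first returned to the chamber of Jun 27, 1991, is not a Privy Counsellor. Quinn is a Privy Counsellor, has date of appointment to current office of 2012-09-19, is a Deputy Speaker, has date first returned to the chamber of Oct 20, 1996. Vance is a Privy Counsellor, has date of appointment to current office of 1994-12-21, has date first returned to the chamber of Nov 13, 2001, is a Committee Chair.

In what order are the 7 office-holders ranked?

By parliamentary office: Quinn, Nguyen, Okafor and Vasquez (Deputy Speaker); then Mendoza and Sato (Chief Whip); then Vance (Committee Chair).
Among Quinn, Nguyen, Okafor and Vasquez, by date first returned to the chamber (later first) (reversed rule for this group): Quinn (Oct 20, 1996) before Nguyen and Okafor (Mar 16, 1993) before Vasquez (Jun 27, 1991).
Nguyen and Okafor are each not a Privy Counsellor, so the next rule applies.
Among Nguyen and Okafor, alphabetically by surname: Nguyen before Okafor.
Mendoza and Sato both have date first returned to the chamber Aug 25, 1995, so the next rule applies.
Mendoza and Sato are each not a Privy Counsellor, so the next rule applies.
Among Mendoza and Sato, alphabetically by surname: Mendoza before Sato.
Full order: Quinn, Nguyen, Okafor, Vasquez, Mendoza, Sato, Vance.

Quinn, Nguyen, Okafor, Vasquez, Mendoza, Sato, Vance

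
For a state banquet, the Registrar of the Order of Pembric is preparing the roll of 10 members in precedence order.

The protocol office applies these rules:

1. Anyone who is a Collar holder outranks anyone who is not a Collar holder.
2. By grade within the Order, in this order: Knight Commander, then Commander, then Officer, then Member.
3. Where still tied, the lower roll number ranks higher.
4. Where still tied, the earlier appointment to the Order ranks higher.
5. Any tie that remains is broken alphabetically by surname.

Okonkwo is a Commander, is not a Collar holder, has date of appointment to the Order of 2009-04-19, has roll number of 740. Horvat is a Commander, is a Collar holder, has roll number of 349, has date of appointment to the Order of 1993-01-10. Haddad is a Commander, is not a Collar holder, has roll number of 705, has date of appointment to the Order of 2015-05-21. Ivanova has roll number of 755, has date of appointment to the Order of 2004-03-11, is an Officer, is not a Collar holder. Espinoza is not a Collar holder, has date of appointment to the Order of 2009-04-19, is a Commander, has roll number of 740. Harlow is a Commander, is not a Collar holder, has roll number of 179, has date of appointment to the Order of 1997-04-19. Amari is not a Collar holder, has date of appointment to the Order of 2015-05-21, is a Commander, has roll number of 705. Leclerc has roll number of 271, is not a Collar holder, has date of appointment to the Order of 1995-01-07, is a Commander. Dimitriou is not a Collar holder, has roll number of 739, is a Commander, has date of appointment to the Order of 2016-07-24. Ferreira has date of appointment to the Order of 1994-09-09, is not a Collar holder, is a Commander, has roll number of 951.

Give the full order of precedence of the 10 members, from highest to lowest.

Horvat, Harlow, Leclerc, Amari, Haddad, Dimitriou, Espinoza, Okonkwo, Ferreira, Ivanova

By the first rule: Horvat (a Collar holder); then Harlow, Leclerc, Amari, Haddad, Dimitriou, Espinoza, Okonkwo, Ferreira and Ivanova (each not a Collar holder).
Among Harlow, Leclerc, Amari, Haddad, Dimitriou, Espinoza, Okonkwo, Ferreira and Ivanova, by grade within the Order: Harlow, Leclerc, Amari, Haddad, Dimitriou, Espinoza, Okonkwo and Ferreira (Commander) before Ivanova (Officer).
Among Harlow, Leclerc, Amari, Haddad, Dimitriou, Espinoza, Okonkwo and Ferreira, by roll number (lower first): Harlow (179) before Leclerc (271) before Amari and Haddad (705) before Dimitriou (739) before Espinoza and Okonkwo (740) before Ferreira (951).
Amari and Haddad both have date of appointment to the Order 2015-05-21, so the next rule applies.
Among Amari and Haddad, alphabetically by surname: Amari before Haddad.
Espinoza and Okonkwo both have date of appointment to the Order 2009-04-19, so the next rule applies.
Among Espinoza and Okonkwo, alphabetically by surname: Espinoza before Okonkwo.
Full order: Horvat, Harlow, Leclerc, Amari, Haddad, Dimitriou, Espinoza, Okonkwo, Ferreira, Ivanova.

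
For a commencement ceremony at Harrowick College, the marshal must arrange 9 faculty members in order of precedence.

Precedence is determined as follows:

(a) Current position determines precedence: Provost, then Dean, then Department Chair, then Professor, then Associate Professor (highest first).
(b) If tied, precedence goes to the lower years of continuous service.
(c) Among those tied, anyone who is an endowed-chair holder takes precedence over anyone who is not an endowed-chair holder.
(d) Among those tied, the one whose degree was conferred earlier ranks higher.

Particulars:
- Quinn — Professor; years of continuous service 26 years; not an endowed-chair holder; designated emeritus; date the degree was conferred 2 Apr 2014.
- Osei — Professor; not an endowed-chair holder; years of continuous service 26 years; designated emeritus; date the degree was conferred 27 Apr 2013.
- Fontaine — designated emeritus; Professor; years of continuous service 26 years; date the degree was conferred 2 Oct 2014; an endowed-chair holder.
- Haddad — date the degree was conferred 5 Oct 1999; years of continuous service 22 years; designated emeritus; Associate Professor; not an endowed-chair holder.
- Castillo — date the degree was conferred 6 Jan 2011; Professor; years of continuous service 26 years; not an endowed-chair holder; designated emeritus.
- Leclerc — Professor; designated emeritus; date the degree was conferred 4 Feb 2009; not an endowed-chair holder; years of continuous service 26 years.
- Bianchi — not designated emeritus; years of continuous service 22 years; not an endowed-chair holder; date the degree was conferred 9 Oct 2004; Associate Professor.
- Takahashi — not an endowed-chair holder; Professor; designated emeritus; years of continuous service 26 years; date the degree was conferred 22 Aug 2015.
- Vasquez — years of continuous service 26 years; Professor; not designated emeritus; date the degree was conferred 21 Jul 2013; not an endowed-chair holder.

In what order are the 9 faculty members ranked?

By current position: Fontaine, Leclerc, Castillo, Osei, Vasquez, Quinn and Takahashi (Professor); then Haddad and Bianchi (Associate Professor).
Fontaine, Leclerc, Castillo, Osei, Vasquez, Quinn and Takahashi all have years of continuous service 26 years, so the next rule applies.
Among Fontaine, Leclerc, Castillo, Osei, Vasquez, Quinn and Takahashi, an endowed-chair holder before not an endowed-chair holder: Fontaine (an endowed-chair holder) before Leclerc, Castillo, Osei, Vasquez, Quinn and Takahashi (not an endowed-chair holder).
Among Leclerc, Castillo, Osei, Vasquez, Quinn and Takahashi, by date the degree was conferred (earlier first): Leclerc (4 Feb 2009) before Castillo (6 Jan 2011) before Osei (27 Apr 2013) before Vasquez (21 Jul 2013) before Quinn (2 Apr 2014) before Takahashi (22 Aug 2015).
Haddad and Bianchi both have years of continuous service 22 years, so the next rule applies.
Haddad and Bianchi are each not an endowed-chair holder, so the next rule applies.
Among Haddad and Bianchi, by date the degree was conferred (earlier first): Haddad (5 Oct 1999) before Bianchi (9 Oct 2004).
Full order: Fontaine, Leclerc, Castillo, Osei, Vasquez, Quinn, Takahashi, Haddad, Bianchi.

Fontaine, Leclerc, Castillo, Osei, Vasquez, Quinn, Takahashi, Haddad, Bianchi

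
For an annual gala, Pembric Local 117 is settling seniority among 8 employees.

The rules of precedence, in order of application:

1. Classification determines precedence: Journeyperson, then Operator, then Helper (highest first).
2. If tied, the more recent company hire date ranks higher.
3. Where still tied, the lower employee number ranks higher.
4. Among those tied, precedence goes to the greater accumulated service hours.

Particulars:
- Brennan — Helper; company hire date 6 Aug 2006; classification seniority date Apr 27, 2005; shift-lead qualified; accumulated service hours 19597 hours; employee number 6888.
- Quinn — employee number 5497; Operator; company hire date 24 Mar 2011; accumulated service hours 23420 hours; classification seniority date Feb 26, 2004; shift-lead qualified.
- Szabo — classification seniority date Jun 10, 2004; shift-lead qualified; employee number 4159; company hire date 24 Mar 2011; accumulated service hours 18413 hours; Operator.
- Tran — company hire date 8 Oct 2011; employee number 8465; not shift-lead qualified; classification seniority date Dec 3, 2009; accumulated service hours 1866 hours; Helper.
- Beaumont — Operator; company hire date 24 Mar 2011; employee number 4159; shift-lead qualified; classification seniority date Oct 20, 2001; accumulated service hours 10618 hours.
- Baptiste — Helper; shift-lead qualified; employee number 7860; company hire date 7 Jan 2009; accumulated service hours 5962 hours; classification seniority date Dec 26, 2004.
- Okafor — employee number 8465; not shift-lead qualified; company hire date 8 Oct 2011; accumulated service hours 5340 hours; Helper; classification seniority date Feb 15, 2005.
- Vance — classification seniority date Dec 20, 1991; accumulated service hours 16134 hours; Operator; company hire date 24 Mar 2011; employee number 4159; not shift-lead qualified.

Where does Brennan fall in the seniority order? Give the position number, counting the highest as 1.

8

By classification: Szabo, Vance, Beaumont and Quinn (Operator); then Okafor, Tran, Baptiste and Brennan (Helper).
Szabo, Vance, Beaumont and Quinn all have company hire date 24 Mar 2011, so the next rule applies.
Among Szabo, Vance, Beaumont and Quinn, by employee number (lower first): Szabo, Vance and Beaumont (4159) before Quinn (5497).
Among Szabo, Vance and Beaumont, by accumulated service hours (higher first): Szabo (18413 hours) before Vance (16134 hours) before Beaumont (10618 hours).
Among Okafor, Tran, Baptiste and Brennan, by company hire date (later first): Okafor and Tran (8 Oct 2011) before Baptiste (7 Jan 2009) before Brennan (6 Aug 2006).
Okafor and Tran both have employee number 8465, so the next rule applies.
Among Okafor and Tran, by accumulated service hours (higher first): Okafor (5340 hours) before Tran (1866 hours).
Order: Szabo, Vance, Beaumont, Quinn, Okafor, Tran, Baptiste, Brennan. So position 8.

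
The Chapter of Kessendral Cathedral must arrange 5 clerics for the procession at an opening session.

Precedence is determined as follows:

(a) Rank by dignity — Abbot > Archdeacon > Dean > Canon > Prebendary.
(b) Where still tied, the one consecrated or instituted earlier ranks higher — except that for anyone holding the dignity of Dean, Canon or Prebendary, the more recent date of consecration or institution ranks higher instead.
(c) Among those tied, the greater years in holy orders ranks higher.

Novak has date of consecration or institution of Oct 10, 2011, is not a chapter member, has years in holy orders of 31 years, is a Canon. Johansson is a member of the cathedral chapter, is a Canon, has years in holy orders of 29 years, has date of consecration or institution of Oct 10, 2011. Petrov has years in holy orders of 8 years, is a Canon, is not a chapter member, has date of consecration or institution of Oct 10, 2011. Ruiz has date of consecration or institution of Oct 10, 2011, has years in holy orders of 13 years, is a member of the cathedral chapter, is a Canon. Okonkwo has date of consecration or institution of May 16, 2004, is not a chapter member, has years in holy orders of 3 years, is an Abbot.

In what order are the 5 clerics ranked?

By dignity: Okonkwo (Abbot); then Novak, Johansson, Ruiz and Petrov (Canon).
Novak, Johansson, Ruiz and Petrov all have date of consecration or institution Oct 10, 2011, so the next rule applies.
Among Novak, Johansson, Ruiz and Petrov, by years in holy orders (higher first): Novak (31 years) before Johansson (29 years) before Ruiz (13 years) before Petrov (8 years).
Full order: Okonkwo, Novak, Johansson, Ruiz, Petrov.

Okonkwo, Novak, Johansson, Ruiz, Petrov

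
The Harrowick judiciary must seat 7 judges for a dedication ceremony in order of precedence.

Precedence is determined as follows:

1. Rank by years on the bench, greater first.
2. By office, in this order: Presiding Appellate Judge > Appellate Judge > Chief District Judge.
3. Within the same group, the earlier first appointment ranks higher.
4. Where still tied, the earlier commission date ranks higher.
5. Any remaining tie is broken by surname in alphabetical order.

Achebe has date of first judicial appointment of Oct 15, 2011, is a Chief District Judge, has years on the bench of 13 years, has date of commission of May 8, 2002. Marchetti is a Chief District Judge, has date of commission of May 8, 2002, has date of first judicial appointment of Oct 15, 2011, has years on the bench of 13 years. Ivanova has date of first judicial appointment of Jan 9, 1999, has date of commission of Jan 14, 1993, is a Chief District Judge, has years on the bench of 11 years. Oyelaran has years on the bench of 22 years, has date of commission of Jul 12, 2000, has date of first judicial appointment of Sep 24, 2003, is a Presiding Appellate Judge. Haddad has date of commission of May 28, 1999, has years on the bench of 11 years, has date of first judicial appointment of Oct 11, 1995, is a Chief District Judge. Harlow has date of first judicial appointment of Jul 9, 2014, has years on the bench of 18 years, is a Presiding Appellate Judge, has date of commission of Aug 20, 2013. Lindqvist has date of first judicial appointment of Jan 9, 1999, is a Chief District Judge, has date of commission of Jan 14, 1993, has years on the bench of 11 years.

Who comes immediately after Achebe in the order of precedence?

Marchetti

By years on the bench (higher first): Oyelaran (22 years); then Harlow (18 years); then Achebe and Marchetti (both 13 years); then Haddad, Ivanova and Lindqvist (each 11 years).
Achebe and Marchetti are each Chief District Judge, so the next rule applies.
Achebe and Marchetti both have date of first judicial appointment Oct 15, 2011, so the next rule applies.
Achebe and Marchetti both have date of commission May 8, 2002, so the next rule applies.
Among Achebe and Marchetti, alphabetically by surname: Achebe before Marchetti.
Haddad, Ivanova and Lindqvist are each Chief District Judge, so the next rule applies.
Among Haddad, Ivanova and Lindqvist, by date of first judicial appointment (earlier first): Haddad (Oct 11, 1995) before Ivanova and Lindqvist (Jan 9, 1999).
Ivanova and Lindqvist both have date of commission Jan 14, 1993, so the next rule applies.
Among Ivanova and Lindqvist, alphabetically by surname: Ivanova before Lindqvist.
Order: Oyelaran, Harlow, Achebe, Marchetti, Haddad, Ivanova, Lindqvist.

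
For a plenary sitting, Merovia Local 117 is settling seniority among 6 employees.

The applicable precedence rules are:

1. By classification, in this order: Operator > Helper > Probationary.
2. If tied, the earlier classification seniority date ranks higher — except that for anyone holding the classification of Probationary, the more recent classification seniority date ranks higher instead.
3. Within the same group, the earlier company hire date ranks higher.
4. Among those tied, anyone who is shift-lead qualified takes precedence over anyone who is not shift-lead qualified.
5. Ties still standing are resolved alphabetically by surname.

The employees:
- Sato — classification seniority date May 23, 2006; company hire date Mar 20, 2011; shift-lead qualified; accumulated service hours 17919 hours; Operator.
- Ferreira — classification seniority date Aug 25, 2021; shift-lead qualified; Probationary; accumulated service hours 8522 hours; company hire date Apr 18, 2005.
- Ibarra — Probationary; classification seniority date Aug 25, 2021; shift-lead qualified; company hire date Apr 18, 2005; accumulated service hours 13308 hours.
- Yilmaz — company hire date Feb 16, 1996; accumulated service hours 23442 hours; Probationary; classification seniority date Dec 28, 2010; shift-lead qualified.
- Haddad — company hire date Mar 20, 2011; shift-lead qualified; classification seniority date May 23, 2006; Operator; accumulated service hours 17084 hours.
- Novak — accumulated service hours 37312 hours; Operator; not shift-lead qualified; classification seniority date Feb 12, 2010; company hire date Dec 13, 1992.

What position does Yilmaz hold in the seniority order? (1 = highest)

By classification: Haddad, Sato and Novak (Operator); then Ferreira, Ibarra and Yilmaz (Probationary).
Among Haddad, Sato and Novak, by classification seniority date (earlier first): Haddad and Sato (May 23, 2006) before Novak (Feb 12, 2010).
Haddad and Sato both have company hire date Mar 20, 2011, so the next rule applies.
Haddad and Sato are each shift-lead qualified, so the next rule applies.
Among Haddad and Sato, alphabetically by surname: Haddad before Sato.
Among Ferreira, Ibarra and Yilmaz, by classification seniority date (later first) (reversed rule for this group): Ferreira and Ibarra (Aug 25, 2021) before Yilmaz (Dec 28, 2010).
Ferreira and Ibarra both have company hire date Apr 18, 2005, so the next rule applies.
Ferreira and Ibarra are each shift-lead qualified, so the next rule applies.
Among Ferreira and Ibarra, alphabetically by surname: Ferreira before Ibarra.
Order: Haddad, Sato, Novak, Ferreira, Ibarra, Yilmaz. So position 6.

6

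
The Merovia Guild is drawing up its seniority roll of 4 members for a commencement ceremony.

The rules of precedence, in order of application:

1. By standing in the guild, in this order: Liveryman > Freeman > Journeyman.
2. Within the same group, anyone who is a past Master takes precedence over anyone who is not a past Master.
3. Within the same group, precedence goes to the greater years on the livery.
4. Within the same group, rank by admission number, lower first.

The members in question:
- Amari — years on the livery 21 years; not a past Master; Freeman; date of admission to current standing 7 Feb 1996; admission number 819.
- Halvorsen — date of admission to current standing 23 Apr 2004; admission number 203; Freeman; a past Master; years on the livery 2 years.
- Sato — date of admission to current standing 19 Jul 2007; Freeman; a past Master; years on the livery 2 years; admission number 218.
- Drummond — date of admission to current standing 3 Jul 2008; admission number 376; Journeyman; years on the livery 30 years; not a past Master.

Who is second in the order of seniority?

By standing in the guild: Halvorsen, Sato and Amari (Freeman); then Drummond (Journeyman).
Among Halvorsen, Sato and Amari, a past Master before not a past Master: Halvorsen and Sato (a past Master) before Amari (not a past Master).
Halvorsen and Sato both have years on the livery 2 years, so the next rule applies.
Among Halvorsen and Sato, by admission number (lower first): Halvorsen (203) before Sato (218).
Order: Halvorsen, Sato, Amari, Drummond.

Sato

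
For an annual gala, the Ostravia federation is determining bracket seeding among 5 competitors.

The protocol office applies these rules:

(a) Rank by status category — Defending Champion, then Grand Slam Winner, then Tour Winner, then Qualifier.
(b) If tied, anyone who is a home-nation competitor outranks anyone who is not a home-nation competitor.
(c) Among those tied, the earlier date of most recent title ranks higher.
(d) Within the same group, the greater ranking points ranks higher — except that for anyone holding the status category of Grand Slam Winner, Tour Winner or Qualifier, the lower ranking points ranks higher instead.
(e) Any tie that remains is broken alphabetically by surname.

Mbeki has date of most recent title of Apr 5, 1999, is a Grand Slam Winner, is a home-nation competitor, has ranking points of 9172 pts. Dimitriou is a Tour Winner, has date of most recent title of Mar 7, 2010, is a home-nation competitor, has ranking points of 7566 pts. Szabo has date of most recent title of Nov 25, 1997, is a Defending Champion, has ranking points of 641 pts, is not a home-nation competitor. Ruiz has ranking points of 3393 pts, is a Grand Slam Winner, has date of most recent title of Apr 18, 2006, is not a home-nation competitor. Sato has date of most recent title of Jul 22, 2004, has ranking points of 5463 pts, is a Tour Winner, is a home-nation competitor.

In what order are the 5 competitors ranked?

Szabo, Mbeki, Ruiz, Sato, Dimitriou

By status category: Szabo (Defending Champion); then Mbeki and Ruiz (Grand Slam Winner); then Sato and Dimitriou (Tour Winner).
Among Mbeki and Ruiz, a home-nation competitor before not a home-nation competitor: Mbeki (a home-nation competitor) before Ruiz (not a home-nation competitor).
Sato and Dimitriou are each a home-nation competitor, so the next rule applies.
Among Sato and Dimitriou, by date of most recent title (earlier first): Sato (Jul 22, 2004) before Dimitriou (Mar 7, 2010).
Full order: Szabo, Mbeki, Ruiz, Sato, Dimitriou.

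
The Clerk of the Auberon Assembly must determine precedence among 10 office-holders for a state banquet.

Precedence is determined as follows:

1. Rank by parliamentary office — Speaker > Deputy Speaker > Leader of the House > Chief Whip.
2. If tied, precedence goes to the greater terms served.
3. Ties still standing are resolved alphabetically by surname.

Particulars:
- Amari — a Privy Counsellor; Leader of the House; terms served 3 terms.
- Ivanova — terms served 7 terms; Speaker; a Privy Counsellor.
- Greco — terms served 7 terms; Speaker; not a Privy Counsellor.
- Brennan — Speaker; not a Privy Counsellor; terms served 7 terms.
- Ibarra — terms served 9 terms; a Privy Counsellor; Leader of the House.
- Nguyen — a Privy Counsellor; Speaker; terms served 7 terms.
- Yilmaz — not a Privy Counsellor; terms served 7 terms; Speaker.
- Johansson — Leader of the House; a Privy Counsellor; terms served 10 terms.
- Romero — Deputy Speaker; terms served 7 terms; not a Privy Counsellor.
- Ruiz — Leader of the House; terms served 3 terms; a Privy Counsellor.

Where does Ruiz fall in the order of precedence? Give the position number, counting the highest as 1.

10

By parliamentary office: Brennan, Greco, Ivanova, Nguyen and Yilmaz (Speaker); then Romero (Deputy Speaker); then Johansson, Ibarra, Amari and Ruiz (Leader of the House).
Brennan, Greco, Ivanova, Nguyen and Yilmaz all have terms served 7 terms, so the next rule applies.
Among Brennan, Greco, Ivanova, Nguyen and Yilmaz, alphabetically by surname: Brennan before Greco before Ivanova before Nguyen before Yilmaz.
Among Johansson, Ibarra, Amari and Ruiz, by terms served (higher first): Johansson (10 terms) before Ibarra (9 terms) before Amari and Ruiz (3 terms).
Among Amari and Ruiz, alphabetically by surname: Amari before Ruiz.
Order: Brennan, Greco, Ivanova, Nguyen, Yilmaz, Romero, Johansson, Ibarra, Amari, Ruiz. So position 10.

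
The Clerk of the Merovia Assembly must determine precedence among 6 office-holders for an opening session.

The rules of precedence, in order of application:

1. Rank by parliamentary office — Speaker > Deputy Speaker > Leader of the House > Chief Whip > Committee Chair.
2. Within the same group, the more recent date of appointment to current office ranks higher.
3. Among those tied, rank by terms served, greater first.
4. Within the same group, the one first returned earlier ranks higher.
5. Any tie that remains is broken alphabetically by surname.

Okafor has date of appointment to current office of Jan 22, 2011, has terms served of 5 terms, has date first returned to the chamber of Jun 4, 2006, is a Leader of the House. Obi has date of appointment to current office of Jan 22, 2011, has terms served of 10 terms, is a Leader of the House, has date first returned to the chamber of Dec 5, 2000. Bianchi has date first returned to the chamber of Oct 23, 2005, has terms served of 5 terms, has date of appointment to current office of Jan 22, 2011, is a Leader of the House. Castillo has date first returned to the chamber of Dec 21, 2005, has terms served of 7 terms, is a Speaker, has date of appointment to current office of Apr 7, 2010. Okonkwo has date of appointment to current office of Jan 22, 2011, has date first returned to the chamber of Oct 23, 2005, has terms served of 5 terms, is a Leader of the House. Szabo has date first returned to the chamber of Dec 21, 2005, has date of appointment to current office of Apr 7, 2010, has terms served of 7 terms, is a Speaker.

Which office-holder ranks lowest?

By parliamentary office: Castillo and Szabo (Speaker); then Obi, Bianchi, Okonkwo and Okafor (Leader of the House).
Castillo and Szabo both have date of appointment to current office Apr 7, 2010, so the next rule applies.
Castillo and Szabo both have terms served 7 terms, so the next rule applies.
Castillo and Szabo both have date first returned to the chamber Dec 21, 2005, so the next rule applies.
Among Castillo and Szabo, alphabetically by surname: Castillo before Szabo.
Obi, Bianchi, Okonkwo and Okafor all have date of appointment to current office Jan 22, 2011, so the next rule applies.
Among Obi, Bianchi, Okonkwo and Okafor, by terms served (higher first): Obi (10 terms) before Bianchi, Okonkwo and Okafor (5 terms).
Among Bianchi, Okonkwo and Okafor, by date first returned to the chamber (earlier first): Bianchi and Okonkwo (Oct 23, 2005) before Okafor (Jun 4, 2006).
Among Bianchi and Okonkwo, alphabetically by surname: Bianchi before Okonkwo.
Order: Castillo, Szabo, Obi, Bianchi, Okonkwo, Okafor.

Okafor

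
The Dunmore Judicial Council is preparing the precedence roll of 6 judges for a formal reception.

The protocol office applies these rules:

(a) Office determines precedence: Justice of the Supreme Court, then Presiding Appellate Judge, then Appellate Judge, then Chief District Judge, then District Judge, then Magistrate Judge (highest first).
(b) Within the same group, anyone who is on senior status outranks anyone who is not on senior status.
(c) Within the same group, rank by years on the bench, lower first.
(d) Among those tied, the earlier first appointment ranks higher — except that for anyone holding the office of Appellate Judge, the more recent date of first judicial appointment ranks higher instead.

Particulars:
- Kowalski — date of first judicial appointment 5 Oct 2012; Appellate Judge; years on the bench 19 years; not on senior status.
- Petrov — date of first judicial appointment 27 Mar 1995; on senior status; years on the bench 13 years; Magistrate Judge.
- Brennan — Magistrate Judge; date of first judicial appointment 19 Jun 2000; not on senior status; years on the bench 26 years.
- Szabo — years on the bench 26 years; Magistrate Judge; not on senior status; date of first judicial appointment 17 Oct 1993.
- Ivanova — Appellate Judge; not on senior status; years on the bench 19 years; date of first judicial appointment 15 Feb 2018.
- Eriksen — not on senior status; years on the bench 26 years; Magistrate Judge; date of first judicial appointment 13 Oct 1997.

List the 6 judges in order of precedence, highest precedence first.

By office: Ivanova and Kowalski (Appellate Judge); then Petrov, Szabo, Eriksen and Brennan (Magistrate Judge).
Ivanova and Kowalski are each not on senior status, so the next rule applies.
Ivanova and Kowalski both have years on the bench 19 years, so the next rule applies.
Among Ivanova and Kowalski, by date of first judicial appointment (later first) (reversed rule for this group): Ivanova (15 Feb 2018) before Kowalski (5 Oct 2012).
Among Petrov, Szabo, Eriksen and Brennan, on senior status before not on senior status: Petrov (on senior status) before Szabo, Eriksen and Brennan (not on senior status).
Szabo, Eriksen and Brennan all have years on the bench 26 years, so the next rule applies.
Among Szabo, Eriksen and Brennan, by date of first judicial appointment (earlier first): Szabo (17 Oct 1993) before Eriksen (13 Oct 1997) before Brennan (19 Jun 2000).
Full order: Ivanova, Kowalski, Petrov, Szabo, Eriksen, Brennan.

Ivanova, Kowalski, Petrov, Szabo, Eriksen, Brennan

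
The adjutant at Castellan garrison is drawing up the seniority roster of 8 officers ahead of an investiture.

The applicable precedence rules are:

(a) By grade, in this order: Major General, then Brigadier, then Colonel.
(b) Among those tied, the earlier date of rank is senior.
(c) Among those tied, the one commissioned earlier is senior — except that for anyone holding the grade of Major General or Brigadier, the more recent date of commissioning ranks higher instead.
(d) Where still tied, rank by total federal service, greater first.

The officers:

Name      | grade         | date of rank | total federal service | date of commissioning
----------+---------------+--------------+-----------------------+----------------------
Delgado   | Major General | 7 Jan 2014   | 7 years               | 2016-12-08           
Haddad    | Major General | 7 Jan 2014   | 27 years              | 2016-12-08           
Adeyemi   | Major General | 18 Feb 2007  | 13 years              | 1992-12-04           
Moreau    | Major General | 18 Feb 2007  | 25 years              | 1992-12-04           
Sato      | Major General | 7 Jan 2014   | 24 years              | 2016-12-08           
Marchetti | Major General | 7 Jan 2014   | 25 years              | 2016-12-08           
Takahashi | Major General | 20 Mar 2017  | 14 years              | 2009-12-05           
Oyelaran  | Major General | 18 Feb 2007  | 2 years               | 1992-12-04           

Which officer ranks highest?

Moreau

By grade: Moreau, Adeyemi, Oyelaran, Haddad, Marchetti, Sato, Delgado and Takahashi (Major General).
Among Moreau, Adeyemi, Oyelaran, Haddad, Marchetti, Sato, Delgado and Takahashi, by date of rank (earlier first): Moreau, Adeyemi and Oyelaran (18 Feb 2007) before Haddad, Marchetti, Sato and Delgado (7 Jan 2014) before Takahashi (20 Mar 2017).
Moreau, Adeyemi and Oyelaran all have date of commissioning 1992-12-04, so the next rule applies.
Among Moreau, Adeyemi and Oyelaran, by total federal service (higher first): Moreau (25 years) before Adeyemi (13 years) before Oyelaran (2 years).
Haddad, Marchetti, Sato and Delgado all have date of commissioning 2016-12-08, so the next rule applies.
Among Haddad, Marchetti, Sato and Delgado, by total federal service (higher first): Haddad (27 years) before Marchetti (25 years) before Sato (24 years) before Delgado (7 years).
Order: Moreau, Adeyemi, Oyelaran, Haddad, Marchetti, Sato, Delgado, Takahashi.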